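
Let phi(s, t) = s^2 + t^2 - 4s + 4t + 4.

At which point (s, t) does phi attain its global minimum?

(2, -2)

phi(s,t) separates as P(s) + Q(t) + 4, so its minimum is min P + min Q + 4.
P'(s) = 2s - 4 vanishes at s ∈ {2}; Q'(t) = 2(t + 2) vanishes at t ∈ {-2}.
Local minima of P (where P''>0): P(2)=-4. Local minima of Q: Q(-2)=-4.
So the global minimum of phi is P(2) + Q(-2) + 4 = -4 − 4 + 4 = -4, attained at (2, -2).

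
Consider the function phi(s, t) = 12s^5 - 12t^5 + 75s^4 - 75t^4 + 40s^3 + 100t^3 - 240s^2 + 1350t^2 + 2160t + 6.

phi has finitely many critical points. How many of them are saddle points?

phi separates as a function of s plus a function of t, so ∇phi=0 decouples.
∂phi/∂s = 60s(s - 1)(s + 2)(s + 4) = 0 at s ∈ {-4, -2, 0, 1}; ∂phi/∂t = -60(t - 3)(t + 1)(t + 3)(t + 4) = 0 at t ∈ {-4, -3, -1, 3}.
The Hessian is diagonal: diag(phi_ss, phi_tt). Second derivatives: phi_ss(-4)=-2400, phi_ss(-2)=720, phi_ss(0)=-480, phi_ss(1)=900; phi_tt(-4)=1260, phi_tt(-3)=-720, phi_tt(-1)=1440, phi_tt(3)=-10080.
Saddle points occur where the two diagonal entries have opposite signs: (-4, -4), (-4, -1), (-2, -3), (-2, 3), (0, -4), (0, -1), (1, -3), (1, 3). Count: 8.

8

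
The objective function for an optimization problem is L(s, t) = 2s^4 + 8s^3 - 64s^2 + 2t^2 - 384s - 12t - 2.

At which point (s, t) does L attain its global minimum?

L(s,t) separates as P(s) + Q(t) − 2, so its minimum is min P + min Q − 2.
P'(s) = 8(s - 4)(s + 3)(s + 4) vanishes at s ∈ {-4, -3, 4}; Q'(t) = 4(t - 3) vanishes at t ∈ {3}.
Local minima of P (where P''>0): P(-4)=512, P(4)=-1536. Local minima of Q: Q(3)=-18.
So the global minimum of L is P(4) + Q(3) − 2 = -1536 − 18 − 2 = -1556, attained at (4, 3).

(4, 3)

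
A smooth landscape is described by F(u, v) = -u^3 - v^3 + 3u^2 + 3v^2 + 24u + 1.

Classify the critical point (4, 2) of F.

local maximum

The mixed partial ∂²F/∂u∂v is 0, so the Hessian at any point is diag(F_uu, F_vv) = diag(6(-u + 1), 6(-v + 1)).
At (4, 2): H = diag(-18, -6).
Both eigenvalues are negative, so H is negative definite: a local maximum.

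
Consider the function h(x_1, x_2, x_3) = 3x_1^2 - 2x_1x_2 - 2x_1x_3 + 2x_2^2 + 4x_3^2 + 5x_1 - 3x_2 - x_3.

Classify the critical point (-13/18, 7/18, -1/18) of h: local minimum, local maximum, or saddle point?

local minimum

The Hessian is constant: H = [[6, -2, -2], [-2, 4, 0], [-2, 0, 8]].
Leading principal minors: Δ₁ = 6, Δ₂ = 20, Δ₃ = 144.
All leading minors are positive, so H is positive definite: a local minimum.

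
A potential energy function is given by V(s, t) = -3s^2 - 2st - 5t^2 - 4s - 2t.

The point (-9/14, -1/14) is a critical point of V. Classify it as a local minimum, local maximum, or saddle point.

local maximum

The Hessian of V is constant: H = [[-6, -2], [-2, -10]].
det(H) = (-6)·(-10) − (-2)² = 56.
det(H) > 0 and tr(H) = -16 < 0, so H is negative definite and the point is a local maximum.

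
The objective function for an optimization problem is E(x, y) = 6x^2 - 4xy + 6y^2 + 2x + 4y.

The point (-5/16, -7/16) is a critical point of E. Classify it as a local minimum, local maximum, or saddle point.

local minimum

The Hessian of E is constant: H = [[12, -4], [-4, 12]].
det(H) = 12·12 − (-4)² = 128.
det(H) > 0 and tr(H) = 24 > 0, so H is positive definite and the point is a local minimum.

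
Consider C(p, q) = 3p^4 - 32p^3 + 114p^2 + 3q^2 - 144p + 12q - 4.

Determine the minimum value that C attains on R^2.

C(p,q) separates as A(p) + B(q) − 4, so its minimum is min A + min B − 4.
A'(p) = 12(p - 4)(p - 3)(p - 1) vanishes at p ∈ {1, 3, 4}; B'(q) = 6q + 12 vanishes at q ∈ {-2}.
Local minima of A (where A''>0): A(1)=-59, A(4)=-32. Local minima of B: B(-2)=-12.
So the global minimum of C is A(1) + B(-2) − 4 = -59 − 12 − 4 = -75, attained at (1, -2).

-75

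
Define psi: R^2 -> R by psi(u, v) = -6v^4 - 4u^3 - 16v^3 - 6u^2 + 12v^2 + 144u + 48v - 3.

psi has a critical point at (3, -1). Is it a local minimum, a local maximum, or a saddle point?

saddle point

The mixed partial ∂²psi/∂u∂v is 0, so the Hessian at any point is diag(psi_uu, psi_vv) = diag(-12(2u + 1), 24(-3v^2 - 4v + 1)).
At (3, -1): H = diag(-84, 48).
The eigenvalues have opposite signs, so H is indefinite: a saddle point.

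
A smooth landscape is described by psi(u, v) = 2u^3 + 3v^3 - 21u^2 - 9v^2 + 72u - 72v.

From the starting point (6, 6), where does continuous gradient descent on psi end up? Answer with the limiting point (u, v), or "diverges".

(4, 4)

psi is separable, so gradient descent decouples: u follows -∂psi/∂u, v follows -∂psi/∂v.
∂psi/∂u = 6(u - 4)(u - 3); at u=6 this is 36, so u decreases.
∂psi/∂v = 9(v - 4)(v + 2); at v=6 this is 144, so v decreases.
u converges to its nearest critical value 4 (a local min of the u-part); v converges to 4. The iterate converges to (4, 4).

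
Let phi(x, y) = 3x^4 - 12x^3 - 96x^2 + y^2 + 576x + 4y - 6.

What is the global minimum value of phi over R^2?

phi(x,y) separates as P(x) + Q(y) − 6, so its minimum is min P + min Q − 6.
P'(x) = 12(x - 4)(x - 3)(x + 4) vanishes at x ∈ {-4, 3, 4}; Q'(y) = 2y + 4 vanishes at y ∈ {-2}.
Local minima of P (where P''>0): P(-4)=-2304, P(4)=768. Local minima of Q: Q(-2)=-4.
So the global minimum of phi is P(-4) + Q(-2) − 6 = -2304 − 4 − 6 = -2314, attained at (-4, -2).

-2314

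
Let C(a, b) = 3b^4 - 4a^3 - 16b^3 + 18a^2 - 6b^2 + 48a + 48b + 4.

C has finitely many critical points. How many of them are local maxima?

C separates as a function of a plus a function of b, so ∇C=0 decouples.
∂C/∂a = -12(a - 4)(a + 1) = 0 at a ∈ {-1, 4}; ∂C/∂b = 12(b - 4)(b - 1)(b + 1) = 0 at b ∈ {-1, 1, 4}.
The Hessian is diagonal: diag(C_aa, C_bb). Second derivatives: C_aa(-1)=60, C_aa(4)=-60; C_bb(-1)=120, C_bb(1)=-72, C_bb(4)=180.
Local maxima occur where both diagonal entries negative: (4, 1). Count: 1.

1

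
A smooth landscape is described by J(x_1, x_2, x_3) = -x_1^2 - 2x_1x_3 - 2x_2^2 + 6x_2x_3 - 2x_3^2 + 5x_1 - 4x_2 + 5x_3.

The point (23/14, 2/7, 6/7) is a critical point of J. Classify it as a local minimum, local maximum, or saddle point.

saddle point

The Hessian is constant: H = [[-2, 0, -2], [0, -4, 6], [-2, 6, -4]].
Leading principal minors: Δ₁ = -2, Δ₂ = 8, Δ₃ = 56.
The minors fit neither the all-positive nor the alternating-sign pattern, so H is indefinite: a saddle point.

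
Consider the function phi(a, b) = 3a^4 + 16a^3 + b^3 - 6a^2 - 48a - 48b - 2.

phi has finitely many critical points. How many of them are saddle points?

phi separates as a function of a plus a function of b, so ∇phi=0 decouples.
∂phi/∂a = 12(a - 1)(a + 1)(a + 4) = 0 at a ∈ {-4, -1, 1}; ∂phi/∂b = 3(b - 4)(b + 4) = 0 at b ∈ {-4, 4}.
The Hessian is diagonal: diag(phi_aa, phi_bb). Second derivatives: phi_aa(-4)=180, phi_aa(-1)=-72, phi_aa(1)=120; phi_bb(-4)=-24, phi_bb(4)=24.
Saddle points occur where the two diagonal entries have opposite signs: (-4, -4), (-1, 4), (1, -4). Count: 3.

3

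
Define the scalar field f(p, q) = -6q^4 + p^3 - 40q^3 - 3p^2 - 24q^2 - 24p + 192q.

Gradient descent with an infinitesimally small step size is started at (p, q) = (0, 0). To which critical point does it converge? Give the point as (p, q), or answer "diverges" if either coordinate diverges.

(4, -2)

f is separable, so gradient descent decouples: p follows -∂f/∂p, q follows -∂f/∂q.
∂f/∂p = 3(p - 4)(p + 2); at p=0 this is -24, so p increases.
∂f/∂q = -24(q - 1)(q + 2)(q + 4); at q=0 this is 192, so q decreases.
p converges to its nearest critical value 4 (a local min of the p-part); q converges to -2. The iterate converges to (4, -2).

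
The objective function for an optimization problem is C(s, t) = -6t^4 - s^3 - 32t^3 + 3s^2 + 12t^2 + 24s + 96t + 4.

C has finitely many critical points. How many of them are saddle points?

3

C separates as a function of s plus a function of t, so ∇C=0 decouples.
∂C/∂s = -3(s - 4)(s + 2) = 0 at s ∈ {-2, 4}; ∂C/∂t = -24(t - 1)(t + 1)(t + 4) = 0 at t ∈ {-4, -1, 1}.
The Hessian is diagonal: diag(C_ss, C_tt). Second derivatives: C_ss(-2)=18, C_ss(4)=-18; C_tt(-4)=-360, C_tt(-1)=144, C_tt(1)=-240.
Saddle points occur where the two diagonal entries have opposite signs: (-2, -4), (-2, 1), (4, -1). Count: 3.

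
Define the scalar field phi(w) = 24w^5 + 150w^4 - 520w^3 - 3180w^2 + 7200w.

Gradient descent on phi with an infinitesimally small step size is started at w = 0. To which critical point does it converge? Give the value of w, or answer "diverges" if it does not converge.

-4

phi'(w) = 120(w - 3)(w - 1)(w + 4)(w + 5), so phi'(0) = 7200.
Gradient descent moves in the -phi' direction, i.e. w is decreasing.
The nearest critical point in that direction is w = -4, where phi'' = 4200 > 0 (a local minimum). The iterate converges there.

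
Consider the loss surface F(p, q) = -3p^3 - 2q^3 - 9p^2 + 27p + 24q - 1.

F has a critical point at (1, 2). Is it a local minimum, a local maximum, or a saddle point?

The mixed partial ∂²F/∂p∂q is 0, so the Hessian at any point is diag(F_pp, F_qq) = diag(-18(p + 1), -12q).
At (1, 2): H = diag(-36, -24).
Both eigenvalues are negative, so H is negative definite: a local maximum.

local maximum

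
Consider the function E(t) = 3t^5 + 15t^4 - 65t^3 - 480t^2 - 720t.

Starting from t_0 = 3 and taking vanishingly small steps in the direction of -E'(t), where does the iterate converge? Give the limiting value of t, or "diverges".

E'(t) = 15(t - 4)(t + 1)(t + 3)(t + 4), so E'(3) = -2520.
Gradient descent moves in the -E' direction, i.e. t is increasing.
The nearest critical point in that direction is t = 4, where E'' = 4200 > 0 (a local minimum). The iterate converges there.

4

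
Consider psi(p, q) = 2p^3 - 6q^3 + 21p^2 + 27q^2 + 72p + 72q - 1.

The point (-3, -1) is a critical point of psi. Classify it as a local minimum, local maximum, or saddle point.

local minimum

The mixed partial ∂²psi/∂p∂q is 0, so the Hessian at any point is diag(psi_pp, psi_qq) = diag(6(2p + 7), 18(-2q + 3)).
At (-3, -1): H = diag(6, 90).
Both eigenvalues are positive, so H is positive definite: a local minimum.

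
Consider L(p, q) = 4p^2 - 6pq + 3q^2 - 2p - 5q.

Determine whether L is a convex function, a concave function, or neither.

convex

L is quadratic, so its Hessian is the constant matrix H = [[8, -6], [-6, 6]].
det(H) = 12, tr(H) = 14.
det(H) > 0 and tr(H) > 0, so H is positive definite everywhere: convex.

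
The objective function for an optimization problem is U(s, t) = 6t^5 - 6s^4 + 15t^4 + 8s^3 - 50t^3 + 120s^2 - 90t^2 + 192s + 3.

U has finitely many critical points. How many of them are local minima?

2

U separates as a function of s plus a function of t, so ∇U=0 decouples.
∂U/∂s = -24(s - 4)(s + 1)(s + 2) = 0 at s ∈ {-2, -1, 4}; ∂U/∂t = 30t(t - 2)(t + 1)(t + 3) = 0 at t ∈ {-3, -1, 0, 2}.
The Hessian is diagonal: diag(U_ss, U_tt). Second derivatives: U_ss(-2)=-144, U_ss(-1)=120, U_ss(4)=-720; U_tt(-3)=-900, U_tt(-1)=180, U_tt(0)=-180, U_tt(2)=900.
Local minima occur where both diagonal entries positive: (-1, -1), (-1, 2). Count: 2.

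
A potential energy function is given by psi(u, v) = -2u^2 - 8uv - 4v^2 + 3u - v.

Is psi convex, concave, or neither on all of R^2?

psi is quadratic, so its Hessian is the constant matrix H = [[-4, -8], [-8, -8]].
det(H) = -32, tr(H) = -12.
det(H) < 0, so H is indefinite: neither convex nor concave.

neither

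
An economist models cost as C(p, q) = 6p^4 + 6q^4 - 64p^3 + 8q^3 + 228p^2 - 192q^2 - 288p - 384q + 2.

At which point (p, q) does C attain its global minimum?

(1, 4)

C(p,q) separates as A(p) + B(q) + 2, so its minimum is min A + min B + 2.
A'(p) = 24(p - 4)(p - 3)(p - 1) vanishes at p ∈ {1, 3, 4}; B'(q) = 24(q - 4)(q + 1)(q + 4) vanishes at q ∈ {-4, -1, 4}.
Local minima of A (where A''>0): A(1)=-118, A(4)=-64. Local minima of B: B(-4)=-512, B(4)=-2560.
So the global minimum of C is A(1) + B(4) + 2 = -118 − 2560 + 2 = -2676, attained at (1, 4).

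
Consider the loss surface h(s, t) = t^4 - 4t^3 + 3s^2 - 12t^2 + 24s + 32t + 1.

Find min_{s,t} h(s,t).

h(s,t) separates as P(s) + Q(t) + 1, so its minimum is min P + min Q + 1.
P'(s) = 6s + 24 vanishes at s ∈ {-4}; Q'(t) = 4(t - 4)(t - 1)(t + 2) vanishes at t ∈ {-2, 1, 4}.
Local minima of P (where P''>0): P(-4)=-48. Local minima of Q: Q(-2)=-64, Q(4)=-64.
So the global minimum of h is P(-4) + Q(-2) + 1 = -48 − 64 + 1 = -111, attained at (-4, -2).

-111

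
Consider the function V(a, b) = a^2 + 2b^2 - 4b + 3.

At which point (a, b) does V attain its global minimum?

V(a,b) separates as P(a) + Q(b) + 3, so its minimum is min P + min Q + 3.
P'(a) = 2a vanishes at a ∈ {0}; Q'(b) = 4b - 4 vanishes at b ∈ {1}.
Local minima of P (where P''>0): P(0)=0. Local minima of Q: Q(1)=-2.
So the global minimum of V is P(0) + Q(1) + 3 = 0 − 2 + 3 = 1, attained at (0, 1).

(0, 1)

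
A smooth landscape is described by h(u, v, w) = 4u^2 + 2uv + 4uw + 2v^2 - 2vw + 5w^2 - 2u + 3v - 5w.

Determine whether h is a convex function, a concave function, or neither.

h is quadratic, so its Hessian is the constant matrix H = [[8, 2, 4], [2, 4, -2], [4, -2, 10]].
Leading principal minors: 8, 28, 152.
All positive ⇒ H ≻ 0 ⇒ convex.

convex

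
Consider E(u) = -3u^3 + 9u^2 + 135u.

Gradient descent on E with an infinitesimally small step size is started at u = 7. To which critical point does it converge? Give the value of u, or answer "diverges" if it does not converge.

E'(u) = -9(u - 5)(u + 3), so E'(7) = -180.
Gradient descent moves in the -E' direction, i.e. u is increasing.
There is no critical point above u=7, and E' keeps the same sign, so the iterate runs off to +∞.

diverges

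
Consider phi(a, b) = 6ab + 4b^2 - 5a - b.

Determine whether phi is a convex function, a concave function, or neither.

phi is quadratic, so its Hessian is the constant matrix H = [[0, 6], [6, 8]].
det(H) = -36, tr(H) = 8.
det(H) < 0, so H is indefinite: neither convex nor concave.

neither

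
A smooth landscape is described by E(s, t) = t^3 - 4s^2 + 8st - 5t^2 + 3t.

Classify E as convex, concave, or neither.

The term t^3 is cubic, so the Hessian is not constant.
∂²E/∂t² = 6t - 10, which takes both signs as t varies (negative for sufficiently negative t). A diagonal entry of the Hessian changing sign means the Hessian is neither positive- nor negative-semidefinite on all of R^2.

neither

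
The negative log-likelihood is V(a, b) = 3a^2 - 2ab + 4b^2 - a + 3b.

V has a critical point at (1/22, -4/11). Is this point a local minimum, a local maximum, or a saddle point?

The Hessian of V is constant: H = [[6, -2], [-2, 8]].
det(H) = 6·8 − (-2)² = 44.
det(H) > 0 and tr(H) = 14 > 0, so H is positive definite and the point is a local minimum.

local minimum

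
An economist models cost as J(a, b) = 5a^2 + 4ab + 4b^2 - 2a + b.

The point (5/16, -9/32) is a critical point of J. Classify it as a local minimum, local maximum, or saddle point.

local minimum

The Hessian of J is constant: H = [[10, 4], [4, 8]].
det(H) = 10·8 − 4² = 64.
det(H) > 0 and tr(H) = 18 > 0, so H is positive definite and the point is a local minimum.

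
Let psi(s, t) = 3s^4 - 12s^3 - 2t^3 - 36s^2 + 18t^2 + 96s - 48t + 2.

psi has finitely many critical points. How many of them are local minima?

2

psi separates as a function of s plus a function of t, so ∇psi=0 decouples.
∂psi/∂s = 12(s - 4)(s - 1)(s + 2) = 0 at s ∈ {-2, 1, 4}; ∂psi/∂t = -6(t - 4)(t - 2) = 0 at t ∈ {2, 4}.
The Hessian is diagonal: diag(psi_ss, psi_tt). Second derivatives: psi_ss(-2)=216, psi_ss(1)=-108, psi_ss(4)=216; psi_tt(2)=12, psi_tt(4)=-12.
Local minima occur where both diagonal entries positive: (-2, 2), (4, 2). Count: 2.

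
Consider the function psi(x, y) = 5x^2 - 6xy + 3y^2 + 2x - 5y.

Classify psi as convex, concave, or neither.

convex

psi is quadratic, so its Hessian is the constant matrix H = [[10, -6], [-6, 6]].
det(H) = 24, tr(H) = 16.
det(H) > 0 and tr(H) > 0, so H is positive definite everywhere: convex.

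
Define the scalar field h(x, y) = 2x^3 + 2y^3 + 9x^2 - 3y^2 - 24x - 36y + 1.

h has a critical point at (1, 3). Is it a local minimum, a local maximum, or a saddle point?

The mixed partial ∂²h/∂x∂y is 0, so the Hessian at any point is diag(h_xx, h_yy) = diag(6(2x + 3), 6(2y - 1)).
At (1, 3): H = diag(30, 30).
Both eigenvalues are positive, so H is positive definite: a local minimum.

local minimum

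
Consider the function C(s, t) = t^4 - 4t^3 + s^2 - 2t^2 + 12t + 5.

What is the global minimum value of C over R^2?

C(s,t) separates as P(s) + Q(t) + 5, so its minimum is min P + min Q + 5.
P'(s) = 2s vanishes at s ∈ {0}; Q'(t) = 4(t - 3)(t - 1)(t + 1) vanishes at t ∈ {-1, 1, 3}.
Local minima of P (where P''>0): P(0)=0. Local minima of Q: Q(-1)=-9, Q(3)=-9.
So the global minimum of C is P(0) + Q(-1) + 5 = 0 − 9 + 5 = -4, attained at (0, -1).

-4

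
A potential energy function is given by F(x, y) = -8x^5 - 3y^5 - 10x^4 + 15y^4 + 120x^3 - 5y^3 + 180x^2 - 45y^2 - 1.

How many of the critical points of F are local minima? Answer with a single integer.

F separates as a function of x plus a function of y, so ∇F=0 decouples.
∂F/∂x = -40x(x - 3)(x + 1)(x + 3) = 0 at x ∈ {-3, -1, 0, 3}; ∂F/∂y = -15y(y - 3)(y - 2)(y + 1) = 0 at y ∈ {-1, 0, 2, 3}.
The Hessian is diagonal: diag(F_xx, F_yy). Second derivatives: F_xx(-3)=1440, F_xx(-1)=-320, F_xx(0)=360, F_xx(3)=-2880; F_yy(-1)=180, F_yy(0)=-90, F_yy(2)=90, F_yy(3)=-180.
Local minima occur where both diagonal entries positive: (-3, -1), (-3, 2), (0, -1), (0, 2). Count: 4.

4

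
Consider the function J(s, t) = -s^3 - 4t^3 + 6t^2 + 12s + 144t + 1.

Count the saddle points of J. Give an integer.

2

J separates as a function of s plus a function of t, so ∇J=0 decouples.
∂J/∂s = -3(s - 2)(s + 2) = 0 at s ∈ {-2, 2}; ∂J/∂t = -12(t - 4)(t + 3) = 0 at t ∈ {-3, 4}.
The Hessian is diagonal: diag(J_ss, J_tt). Second derivatives: J_ss(-2)=12, J_ss(2)=-12; J_tt(-3)=84, J_tt(4)=-84.
Saddle points occur where the two diagonal entries have opposite signs: (-2, 4), (2, -3). Count: 2.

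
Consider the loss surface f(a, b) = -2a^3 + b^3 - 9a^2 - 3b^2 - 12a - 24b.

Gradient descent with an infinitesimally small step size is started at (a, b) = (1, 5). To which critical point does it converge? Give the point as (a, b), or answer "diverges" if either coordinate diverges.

f is separable, so gradient descent decouples: a follows -∂f/∂a, b follows -∂f/∂b.
∂f/∂a = -6(a + 1)(a + 2); at a=1 this is -36, so a increases.
∂f/∂b = 3(b - 4)(b + 2); at b=5 this is 21, so b decreases.
The a-coordinate has no critical point in that direction and runs off to infinity.

diverges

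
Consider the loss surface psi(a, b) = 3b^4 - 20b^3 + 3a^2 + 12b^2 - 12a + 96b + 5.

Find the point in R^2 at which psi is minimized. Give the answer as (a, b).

(2, -1)

psi(a,b) separates as P(a) + Q(b) + 5, so its minimum is min P + min Q + 5.
P'(a) = 6a - 12 vanishes at a ∈ {2}; Q'(b) = 12(b - 4)(b - 2)(b + 1) vanishes at b ∈ {-1, 2, 4}.
Local minima of P (where P''>0): P(2)=-12. Local minima of Q: Q(-1)=-61, Q(4)=64.
So the global minimum of psi is P(2) + Q(-1) + 5 = -12 − 61 + 5 = -68, attained at (2, -1).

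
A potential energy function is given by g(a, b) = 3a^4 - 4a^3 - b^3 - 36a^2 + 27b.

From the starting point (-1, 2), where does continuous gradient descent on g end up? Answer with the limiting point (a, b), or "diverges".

g is separable, so gradient descent decouples: a follows -∂g/∂a, b follows -∂g/∂b.
∂g/∂a = 12a(a - 3)(a + 2); at a=-1 this is 48, so a decreases.
∂g/∂b = -3(b - 3)(b + 3); at b=2 this is 15, so b decreases.
a converges to its nearest critical value -2 (a local min of the a-part); b converges to -3. The iterate converges to (-2, -3).

(-2, -3)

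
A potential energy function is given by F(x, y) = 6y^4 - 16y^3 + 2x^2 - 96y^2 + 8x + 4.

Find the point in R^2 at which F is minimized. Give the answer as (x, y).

F(x,y) separates as P(x) + Q(y) + 4, so its minimum is min P + min Q + 4.
P'(x) = 4x + 8 vanishes at x ∈ {-2}; Q'(y) = 24y(y - 4)(y + 2) vanishes at y ∈ {-2, 0, 4}.
Local minima of P (where P''>0): P(-2)=-8. Local minima of Q: Q(-2)=-160, Q(4)=-1024.
So the global minimum of F is P(-2) + Q(4) + 4 = -8 − 1024 + 4 = -1028, attained at (-2, 4).

(-2, 4)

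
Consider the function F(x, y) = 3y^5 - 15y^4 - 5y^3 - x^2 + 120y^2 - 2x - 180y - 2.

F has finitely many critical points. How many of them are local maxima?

F separates as a function of x plus a function of y, so ∇F=0 decouples.
∂F/∂x = -2(x + 1) = 0 at x ∈ {-1}; ∂F/∂y = 15(y - 3)(y - 2)(y - 1)(y + 2) = 0 at y ∈ {-2, 1, 2, 3}.
The Hessian is diagonal: diag(F_xx, F_yy). Second derivatives: F_xx(-1)=-2; F_yy(-2)=-900, F_yy(1)=90, F_yy(2)=-60, F_yy(3)=150.
Local maxima occur where both diagonal entries negative: (-1, -2), (-1, 2). Count: 2.

2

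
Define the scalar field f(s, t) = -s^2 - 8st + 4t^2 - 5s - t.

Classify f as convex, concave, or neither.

f is quadratic, so its Hessian is the constant matrix H = [[-2, -8], [-8, 8]].
det(H) = -80, tr(H) = 6.
det(H) < 0, so H is indefinite: neither convex nor concave.

neither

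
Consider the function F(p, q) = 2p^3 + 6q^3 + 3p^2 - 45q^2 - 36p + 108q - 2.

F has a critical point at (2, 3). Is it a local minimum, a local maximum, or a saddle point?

The mixed partial ∂²F/∂p∂q is 0, so the Hessian at any point is diag(F_pp, F_qq) = diag(6(2p + 1), 18(2q - 5)).
At (2, 3): H = diag(30, 18).
Both eigenvalues are positive, so H is positive definite: a local minimum.

local minimum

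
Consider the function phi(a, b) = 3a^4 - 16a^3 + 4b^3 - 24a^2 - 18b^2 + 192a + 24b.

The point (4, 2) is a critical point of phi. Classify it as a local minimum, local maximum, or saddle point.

The mixed partial ∂²phi/∂a∂b is 0, so the Hessian at any point is diag(phi_aa, phi_bb) = diag(12(3a^2 - 8a - 4), 12(2b - 3)).
At (4, 2): H = diag(144, 12).
Both eigenvalues are positive, so H is positive definite: a local minimum.

local minimum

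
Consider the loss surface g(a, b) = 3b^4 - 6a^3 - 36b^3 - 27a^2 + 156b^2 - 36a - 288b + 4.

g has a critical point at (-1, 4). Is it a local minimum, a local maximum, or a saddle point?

The mixed partial ∂²g/∂a∂b is 0, so the Hessian at any point is diag(g_aa, g_bb) = diag(-18(2a + 3), 12(3b^2 - 18b + 26)).
At (-1, 4): H = diag(-18, 24).
The eigenvalues have opposite signs, so H is indefinite: a saddle point.

saddle point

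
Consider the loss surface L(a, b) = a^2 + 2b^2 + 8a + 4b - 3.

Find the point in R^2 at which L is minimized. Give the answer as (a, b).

L(a,b) separates as P(a) + Q(b) − 3, so its minimum is min P + min Q − 3.
P'(a) = 2a + 8 vanishes at a ∈ {-4}; Q'(b) = 4b + 4 vanishes at b ∈ {-1}.
Local minima of P (where P''>0): P(-4)=-16. Local minima of Q: Q(-1)=-2.
So the global minimum of L is P(-4) + Q(-1) − 3 = -16 − 2 − 3 = -21, attained at (-4, -1).

(-4, -1)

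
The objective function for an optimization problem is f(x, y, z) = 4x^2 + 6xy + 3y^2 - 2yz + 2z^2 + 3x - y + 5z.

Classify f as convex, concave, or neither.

f is quadratic, so its Hessian is the constant matrix H = [[8, 6, 0], [6, 6, -2], [0, -2, 4]].
Leading principal minors: 8, 12, 16.
All positive ⇒ H ≻ 0 ⇒ convex.

convex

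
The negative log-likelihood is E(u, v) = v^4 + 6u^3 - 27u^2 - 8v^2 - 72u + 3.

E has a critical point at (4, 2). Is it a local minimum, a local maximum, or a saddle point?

local minimum

The mixed partial ∂²E/∂u∂v is 0, so the Hessian at any point is diag(E_uu, E_vv) = diag(18(2u - 3), 4(3v^2 - 4)).
At (4, 2): H = diag(90, 32).
Both eigenvalues are positive, so H is positive definite: a local minimum.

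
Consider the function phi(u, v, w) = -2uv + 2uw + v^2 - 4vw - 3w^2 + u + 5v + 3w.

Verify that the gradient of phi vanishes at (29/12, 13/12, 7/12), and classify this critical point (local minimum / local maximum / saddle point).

saddle point

∇phi = (-2v + 2w + 1, -2u + 2v - 4w + 5, 2u - 4v - 6w + 3); substituting (29/12, 13/12, 7/12) gives ∇phi = (0, 0, 0), so (29/12, 13/12, 7/12) is indeed a critical point.
The Hessian is constant: H = [[0, -2, 2], [-2, 2, -4], [2, -4, -6]].
Leading principal minors: Δ₁ = 0, Δ₂ = -4, Δ₃ = 48.
The minors fit neither the all-positive nor the alternating-sign pattern, so H is indefinite: a saddle point.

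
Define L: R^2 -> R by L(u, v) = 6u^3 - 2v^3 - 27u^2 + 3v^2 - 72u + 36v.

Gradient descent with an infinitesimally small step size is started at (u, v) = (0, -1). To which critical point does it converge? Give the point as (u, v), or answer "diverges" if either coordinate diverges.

L is separable, so gradient descent decouples: u follows -∂L/∂u, v follows -∂L/∂v.
∂L/∂u = 18(u - 4)(u + 1); at u=0 this is -72, so u increases.
∂L/∂v = -6(v - 3)(v + 2); at v=-1 this is 24, so v decreases.
u converges to its nearest critical value 4 (a local min of the u-part); v converges to -2. The iterate converges to (4, -2).

(4, -2)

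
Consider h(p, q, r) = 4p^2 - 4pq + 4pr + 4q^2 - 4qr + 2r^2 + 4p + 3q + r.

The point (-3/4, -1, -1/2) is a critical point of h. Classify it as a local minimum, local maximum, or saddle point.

The Hessian is constant: H = [[8, -4, 4], [-4, 8, -4], [4, -4, 4]].
Leading principal minors: Δ₁ = 8, Δ₂ = 48, Δ₃ = 64.
All leading minors are positive, so H is positive definite: a local minimum.

local minimum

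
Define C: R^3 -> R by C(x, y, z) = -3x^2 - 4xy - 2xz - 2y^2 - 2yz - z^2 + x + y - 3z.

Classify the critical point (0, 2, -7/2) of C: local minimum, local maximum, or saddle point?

The Hessian is constant: H = [[-6, -4, -2], [-4, -4, -2], [-2, -2, -2]].
Leading principal minors: Δ₁ = -6, Δ₂ = 8, Δ₃ = -8.
The minors alternate sign starting negative (−, +, −), so H is negative definite: a local maximum.

local maximum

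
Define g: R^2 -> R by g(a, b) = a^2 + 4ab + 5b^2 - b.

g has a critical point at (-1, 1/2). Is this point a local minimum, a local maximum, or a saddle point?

local minimum

The Hessian of g is constant: H = [[2, 4], [4, 10]].
det(H) = 2·10 − 4² = 4.
det(H) > 0 and tr(H) = 12 > 0, so H is positive definite and the point is a local minimum.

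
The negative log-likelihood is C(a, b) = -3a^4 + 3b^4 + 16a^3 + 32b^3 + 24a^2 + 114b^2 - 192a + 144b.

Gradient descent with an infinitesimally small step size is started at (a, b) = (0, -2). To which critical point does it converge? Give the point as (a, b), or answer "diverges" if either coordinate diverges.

(2, -1)

C is separable, so gradient descent decouples: a follows -∂C/∂a, b follows -∂C/∂b.
∂C/∂a = -12(a - 4)(a - 2)(a + 2); at a=0 this is -192, so a increases.
∂C/∂b = 12(b + 1)(b + 3)(b + 4); at b=-2 this is -24, so b increases.
a converges to its nearest critical value 2 (a local min of the a-part); b converges to -1. The iterate converges to (2, -1).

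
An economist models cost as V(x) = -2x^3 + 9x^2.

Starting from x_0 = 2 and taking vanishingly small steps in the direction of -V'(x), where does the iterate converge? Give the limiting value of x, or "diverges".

V'(x) = -6x(x - 3), so V'(2) = 12.
Gradient descent moves in the -V' direction, i.e. x is decreasing.
The nearest critical point in that direction is x = 0, where V'' = 18 > 0 (a local minimum). The iterate converges there.

0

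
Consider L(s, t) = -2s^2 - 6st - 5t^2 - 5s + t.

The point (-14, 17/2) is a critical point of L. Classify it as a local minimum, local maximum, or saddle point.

The Hessian of L is constant: H = [[-4, -6], [-6, -10]].
det(H) = (-4)·(-10) − (-6)² = 4.
det(H) > 0 and tr(H) = -14 < 0, so H is negative definite and the point is a local maximum.

local maximum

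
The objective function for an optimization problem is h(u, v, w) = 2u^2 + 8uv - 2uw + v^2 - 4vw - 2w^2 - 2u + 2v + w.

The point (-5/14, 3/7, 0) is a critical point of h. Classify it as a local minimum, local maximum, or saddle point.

saddle point

The Hessian is constant: H = [[4, 8, -2], [8, 2, -4], [-2, -4, -4]].
Leading principal minors: Δ₁ = 4, Δ₂ = -56, Δ₃ = 280.
The minors fit neither the all-positive nor the alternating-sign pattern, so H is indefinite: a saddle point.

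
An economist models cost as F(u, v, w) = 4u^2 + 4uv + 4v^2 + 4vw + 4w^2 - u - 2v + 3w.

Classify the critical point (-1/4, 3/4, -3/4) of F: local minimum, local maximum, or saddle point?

local minimum

The Hessian is constant: H = [[8, 4, 0], [4, 8, 4], [0, 4, 8]].
Leading principal minors: Δ₁ = 8, Δ₂ = 48, Δ₃ = 256.
All leading minors are positive, so H is positive definite: a local minimum.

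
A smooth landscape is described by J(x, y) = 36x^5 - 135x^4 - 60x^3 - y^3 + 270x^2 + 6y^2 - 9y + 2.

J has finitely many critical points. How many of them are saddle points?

4

J separates as a function of x plus a function of y, so ∇J=0 decouples.
∂J/∂x = 180x(x - 3)(x - 1)(x + 1) = 0 at x ∈ {-1, 0, 1, 3}; ∂J/∂y = -3(y - 3)(y - 1) = 0 at y ∈ {1, 3}.
The Hessian is diagonal: diag(J_xx, J_yy). Second derivatives: J_xx(-1)=-1440, J_xx(0)=540, J_xx(1)=-720, J_xx(3)=4320; J_yy(1)=6, J_yy(3)=-6.
Saddle points occur where the two diagonal entries have opposite signs: (-1, 1), (0, 3), (1, 1), (3, 3). Count: 4.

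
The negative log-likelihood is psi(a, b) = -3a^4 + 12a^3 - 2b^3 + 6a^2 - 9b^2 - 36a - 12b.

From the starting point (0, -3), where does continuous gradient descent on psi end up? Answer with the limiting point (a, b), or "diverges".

psi is separable, so gradient descent decouples: a follows -∂psi/∂a, b follows -∂psi/∂b.
∂psi/∂a = -12(a - 3)(a - 1)(a + 1); at a=0 this is -36, so a increases.
∂psi/∂b = -6(b + 1)(b + 2); at b=-3 this is -12, so b increases.
a converges to its nearest critical value 1 (a local min of the a-part); b converges to -2. The iterate converges to (1, -2).

(1, -2)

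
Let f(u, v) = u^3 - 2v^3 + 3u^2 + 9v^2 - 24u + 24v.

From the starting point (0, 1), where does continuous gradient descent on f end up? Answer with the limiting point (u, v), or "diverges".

(2, -1)

f is separable, so gradient descent decouples: u follows -∂f/∂u, v follows -∂f/∂v.
∂f/∂u = 3(u - 2)(u + 4); at u=0 this is -24, so u increases.
∂f/∂v = -6(v - 4)(v + 1); at v=1 this is 36, so v decreases.
u converges to its nearest critical value 2 (a local min of the u-part); v converges to -1. The iterate converges to (2, -1).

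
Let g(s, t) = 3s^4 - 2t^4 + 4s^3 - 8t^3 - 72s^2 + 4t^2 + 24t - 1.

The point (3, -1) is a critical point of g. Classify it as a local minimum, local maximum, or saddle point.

The mixed partial ∂²g/∂s∂t is 0, so the Hessian at any point is diag(g_ss, g_tt) = diag(12(3s^2 + 2s - 12), 8(-3t^2 - 6t + 1)).
At (3, -1): H = diag(252, 32).
Both eigenvalues are positive, so H is positive definite: a local minimum.

local minimum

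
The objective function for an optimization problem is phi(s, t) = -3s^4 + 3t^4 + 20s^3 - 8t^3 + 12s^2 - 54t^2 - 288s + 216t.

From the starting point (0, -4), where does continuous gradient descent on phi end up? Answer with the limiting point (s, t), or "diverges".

(3, -3)

phi is separable, so gradient descent decouples: s follows -∂phi/∂s, t follows -∂phi/∂t.
∂phi/∂s = -12(s - 4)(s - 3)(s + 2); at s=0 this is -288, so s increases.
∂phi/∂t = 12(t - 3)(t - 2)(t + 3); at t=-4 this is -504, so t increases.
s converges to its nearest critical value 3 (a local min of the s-part); t converges to -3. The iterate converges to (3, -3).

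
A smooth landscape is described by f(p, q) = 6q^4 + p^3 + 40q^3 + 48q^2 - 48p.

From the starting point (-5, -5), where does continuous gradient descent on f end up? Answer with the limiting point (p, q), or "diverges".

f is separable, so gradient descent decouples: p follows -∂f/∂p, q follows -∂f/∂q.
∂f/∂p = 3(p - 4)(p + 4); at p=-5 this is 27, so p decreases.
∂f/∂q = 24q(q + 1)(q + 4); at q=-5 this is -480, so q increases.
The p-coordinate has no critical point in that direction and runs off to infinity.

diverges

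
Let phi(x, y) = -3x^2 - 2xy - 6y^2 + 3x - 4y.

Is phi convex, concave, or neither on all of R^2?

concave

phi is quadratic, so its Hessian is the constant matrix H = [[-6, -2], [-2, -12]].
det(H) = 68, tr(H) = -18.
det(H) > 0 and tr(H) < 0, so H is negative definite everywhere: concave.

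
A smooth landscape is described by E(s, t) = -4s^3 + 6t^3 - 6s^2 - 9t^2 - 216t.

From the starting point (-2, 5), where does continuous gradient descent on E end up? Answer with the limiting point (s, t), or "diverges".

E is separable, so gradient descent decouples: s follows -∂E/∂s, t follows -∂E/∂t.
∂E/∂s = -12s(s + 1); at s=-2 this is -24, so s increases.
∂E/∂t = 18(t - 4)(t + 3); at t=5 this is 144, so t decreases.
s converges to its nearest critical value -1 (a local min of the s-part); t converges to 4. The iterate converges to (-1, 4).

(-1, 4)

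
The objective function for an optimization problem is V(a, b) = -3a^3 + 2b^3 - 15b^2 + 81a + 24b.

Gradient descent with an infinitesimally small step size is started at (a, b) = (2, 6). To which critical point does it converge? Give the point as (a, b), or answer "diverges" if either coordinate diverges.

V is separable, so gradient descent decouples: a follows -∂V/∂a, b follows -∂V/∂b.
∂V/∂a = -9(a - 3)(a + 3); at a=2 this is 45, so a decreases.
∂V/∂b = 6(b - 4)(b - 1); at b=6 this is 60, so b decreases.
a converges to its nearest critical value -3 (a local min of the a-part); b converges to 4. The iterate converges to (-3, 4).

(-3, 4)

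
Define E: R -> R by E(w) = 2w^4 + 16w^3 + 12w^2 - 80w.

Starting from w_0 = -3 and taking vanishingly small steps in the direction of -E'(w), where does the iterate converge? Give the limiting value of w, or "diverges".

-5

E'(w) = 8(w - 1)(w + 2)(w + 5), so E'(-3) = 64.
Gradient descent moves in the -E' direction, i.e. w is decreasing.
The nearest critical point in that direction is w = -5, where E'' = 144 > 0 (a local minimum). The iterate converges there.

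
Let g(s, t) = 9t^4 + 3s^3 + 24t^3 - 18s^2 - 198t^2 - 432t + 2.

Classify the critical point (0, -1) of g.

The mixed partial ∂²g/∂s∂t is 0, so the Hessian at any point is diag(g_ss, g_tt) = diag(18(s - 2), 36(3t^2 + 4t - 11)).
At (0, -1): H = diag(-36, -432).
Both eigenvalues are negative, so H is negative definite: a local maximum.

local maximum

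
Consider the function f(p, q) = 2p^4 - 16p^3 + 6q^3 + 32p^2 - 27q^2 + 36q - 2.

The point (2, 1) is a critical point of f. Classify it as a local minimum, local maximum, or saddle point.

The mixed partial ∂²f/∂p∂q is 0, so the Hessian at any point is diag(f_pp, f_qq) = diag(8(3p^2 - 12p + 8), 18(2q - 3)).
At (2, 1): H = diag(-32, -18).
Both eigenvalues are negative, so H is negative definite: a local maximum.

local maximum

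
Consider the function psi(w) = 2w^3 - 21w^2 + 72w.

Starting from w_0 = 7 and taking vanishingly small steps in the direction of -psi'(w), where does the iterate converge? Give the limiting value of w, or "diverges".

psi'(w) = 6(w - 4)(w - 3), so psi'(7) = 72.
Gradient descent moves in the -psi' direction, i.e. w is decreasing.
The nearest critical point in that direction is w = 4, where psi'' = 6 > 0 (a local minimum). The iterate converges there.

4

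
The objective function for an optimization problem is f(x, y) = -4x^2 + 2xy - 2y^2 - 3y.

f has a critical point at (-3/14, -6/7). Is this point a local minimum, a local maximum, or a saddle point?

The Hessian of f is constant: H = [[-8, 2], [2, -4]].
det(H) = (-8)·(-4) − 2² = 28.
det(H) > 0 and tr(H) = -12 < 0, so H is negative definite and the point is a local maximum.

local maximum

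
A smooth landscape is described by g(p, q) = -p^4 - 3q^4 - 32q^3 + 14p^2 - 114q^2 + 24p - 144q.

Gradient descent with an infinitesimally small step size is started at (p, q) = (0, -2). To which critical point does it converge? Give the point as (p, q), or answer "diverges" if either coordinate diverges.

g is separable, so gradient descent decouples: p follows -∂g/∂p, q follows -∂g/∂q.
∂g/∂p = -4(p - 3)(p + 1)(p + 2); at p=0 this is 24, so p decreases.
∂g/∂q = -12(q + 1)(q + 3)(q + 4); at q=-2 this is 24, so q decreases.
p converges to its nearest critical value -1 (a local min of the p-part); q converges to -3. The iterate converges to (-1, -3).

(-1, -3)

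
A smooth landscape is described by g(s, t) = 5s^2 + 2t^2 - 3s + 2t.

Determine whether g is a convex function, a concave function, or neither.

convex

g is quadratic, so its Hessian is the constant matrix H = [[10, 0], [0, 4]].
det(H) = 40, tr(H) = 14.
det(H) > 0 and tr(H) > 0, so H is positive definite everywhere: convex.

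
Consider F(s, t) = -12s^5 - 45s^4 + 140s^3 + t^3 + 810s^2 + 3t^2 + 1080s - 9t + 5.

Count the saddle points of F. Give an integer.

F separates as a function of s plus a function of t, so ∇F=0 decouples.
∂F/∂s = -60(s - 3)(s + 1)(s + 2)(s + 3) = 0 at s ∈ {-3, -2, -1, 3}; ∂F/∂t = 3(t - 1)(t + 3) = 0 at t ∈ {-3, 1}.
The Hessian is diagonal: diag(F_ss, F_tt). Second derivatives: F_ss(-3)=720, F_ss(-2)=-300, F_ss(-1)=480, F_ss(3)=-7200; F_tt(-3)=-12, F_tt(1)=12.
Saddle points occur where the two diagonal entries have opposite signs: (-3, -3), (-2, 1), (-1, -3), (3, 1). Count: 4.

4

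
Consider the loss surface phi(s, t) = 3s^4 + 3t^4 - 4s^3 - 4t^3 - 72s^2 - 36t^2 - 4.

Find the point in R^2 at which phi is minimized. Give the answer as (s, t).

(4, 3)

phi(s,t) separates as P(s) + Q(t) − 4, so its minimum is min P + min Q − 4.
P'(s) = 12s(s - 4)(s + 3) vanishes at s ∈ {-3, 0, 4}; Q'(t) = 12t(t - 3)(t + 2) vanishes at t ∈ {-2, 0, 3}.
Local minima of P (where P''>0): P(-3)=-297, P(4)=-640. Local minima of Q: Q(-2)=-64, Q(3)=-189.
So the global minimum of phi is P(4) + Q(3) − 4 = -640 − 189 − 4 = -833, attained at (4, 3).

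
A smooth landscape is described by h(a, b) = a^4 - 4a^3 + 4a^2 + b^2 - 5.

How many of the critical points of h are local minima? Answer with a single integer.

2

h separates as a function of a plus a function of b, so ∇h=0 decouples.
∂h/∂a = 4a(a - 2)(a - 1) = 0 at a ∈ {0, 1, 2}; ∂h/∂b = 2b = 0 at b ∈ {0}.
The Hessian is diagonal: diag(h_aa, h_bb). Second derivatives: h_aa(0)=8, h_aa(1)=-4, h_aa(2)=8; h_bb(0)=2.
Local minima occur where both diagonal entries positive: (0, 0), (2, 0). Count: 2.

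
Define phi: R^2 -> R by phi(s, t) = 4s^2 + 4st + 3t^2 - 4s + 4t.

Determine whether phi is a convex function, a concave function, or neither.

convex

phi is quadratic, so its Hessian is the constant matrix H = [[8, 4], [4, 6]].
det(H) = 32, tr(H) = 14.
det(H) > 0 and tr(H) > 0, so H is positive definite everywhere: convex.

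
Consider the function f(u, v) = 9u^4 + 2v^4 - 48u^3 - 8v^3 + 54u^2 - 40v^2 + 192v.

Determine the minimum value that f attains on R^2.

f(u,v) separates as P(u) + Q(v), so its minimum is min P + min Q.
P'(u) = 36u(u - 3)(u - 1) vanishes at u ∈ {0, 1, 3}; Q'(v) = 8(v - 4)(v - 2)(v + 3) vanishes at v ∈ {-3, 2, 4}.
Local minima of P (where P''>0): P(0)=0, P(3)=-81. Local minima of Q: Q(-3)=-558, Q(4)=128.
So the global minimum of f is P(3) + Q(-3) = -81 − 558 = -639, attained at (3, -3).

-639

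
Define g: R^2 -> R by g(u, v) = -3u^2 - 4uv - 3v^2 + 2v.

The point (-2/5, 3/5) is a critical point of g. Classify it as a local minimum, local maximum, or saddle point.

local maximum

The Hessian of g is constant: H = [[-6, -4], [-4, -6]].
det(H) = (-6)·(-6) − (-4)² = 20.
det(H) > 0 and tr(H) = -12 < 0, so H is negative definite and the point is a local maximum.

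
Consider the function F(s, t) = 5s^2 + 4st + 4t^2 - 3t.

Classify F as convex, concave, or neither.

F is quadratic, so its Hessian is the constant matrix H = [[10, 4], [4, 8]].
det(H) = 64, tr(H) = 18.
det(H) > 0 and tr(H) > 0, so H is positive definite everywhere: convex.

convex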